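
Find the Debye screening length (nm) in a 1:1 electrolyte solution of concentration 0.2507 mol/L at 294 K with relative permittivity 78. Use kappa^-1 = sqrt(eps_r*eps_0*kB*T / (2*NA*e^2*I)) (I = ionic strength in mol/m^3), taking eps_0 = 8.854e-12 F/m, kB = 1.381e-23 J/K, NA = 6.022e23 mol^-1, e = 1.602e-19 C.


Ionic strength I = 0.2507 * 1^2 * 1000 = 250.7 mol/m^3
kappa^-1 = sqrt(78 * 8.854e-12 * 1.381e-23 * 294 / (2 * 6.022e23 * (1.602e-19)^2 * 250.7))
kappa^-1 = 0.602 nm

0.602


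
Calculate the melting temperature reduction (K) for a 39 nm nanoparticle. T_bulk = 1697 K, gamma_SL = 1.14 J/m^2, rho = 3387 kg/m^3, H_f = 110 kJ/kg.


Radius R = 39/2 = 19.5 nm = 1.95e-08 m
Convert H_f = 110 kJ/kg = 110000 J/kg
dT = 2 * gamma_SL * T_bulk / (rho * H_f * R)
dT = 2 * 1.14 * 1697 / (3387 * 110000 * 1.95e-08)
dT = 532.6 K

532.6


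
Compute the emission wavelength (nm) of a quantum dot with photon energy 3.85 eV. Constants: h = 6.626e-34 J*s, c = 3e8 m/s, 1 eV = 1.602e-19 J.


Convert energy: E = 3.85 eV = 3.85 * 1.602e-19 = 6.1677e-19 J
lambda = h*c / E = 6.626e-34 * 3e8 / 6.1677e-19
lambda = 3.22292e-07 m = 322.3 nm

322.3


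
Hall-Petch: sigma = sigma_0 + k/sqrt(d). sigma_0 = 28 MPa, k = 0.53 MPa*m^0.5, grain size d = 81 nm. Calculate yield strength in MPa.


d = 81 nm = 8.1e-08 m
sqrt(d) = 0.000284605
Hall-Petch contribution = k / sqrt(d) = 0.53 / 0.000284605 = 1862.2 MPa
sigma = sigma_0 + k/sqrt(d) = 28 + 1862.2 = 1890.2 MPa

1890.2


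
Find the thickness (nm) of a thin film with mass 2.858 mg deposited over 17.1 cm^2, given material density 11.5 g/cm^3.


Convert: m = 2.858 mg = 2.8580e-06 kg, A = 17.1 cm^2 = 1.7100e-03 m^2, rho = 11.5 g/cm^3 = 11500 kg/m^3
t = m / (A * rho)
t = 2.8580e-06 / (1.7100e-03 * 11500)
t = 1.4533e-07 m = 145.3 nm

145.3


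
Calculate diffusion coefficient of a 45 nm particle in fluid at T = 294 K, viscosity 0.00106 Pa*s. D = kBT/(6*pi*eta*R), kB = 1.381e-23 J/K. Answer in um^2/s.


Radius R = 45/2 = 22.5 nm = 2.25e-08 m
D = kB*T / (6*pi*eta*R)
D = 1.381e-23 * 294 / (6 * pi * 0.00106 * 2.25e-08)
D = 9.03133e-12 m^2/s = 9.031 um^2/s

9.031


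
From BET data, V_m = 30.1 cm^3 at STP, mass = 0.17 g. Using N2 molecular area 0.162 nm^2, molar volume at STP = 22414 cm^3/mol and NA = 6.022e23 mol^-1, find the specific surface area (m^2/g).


Number of moles in monolayer = V_m / 22414 = 30.1 / 22414 = 0.00134291
Number of molecules = moles * NA = 0.00134291 * 6.022e23
SA = molecules * sigma / mass
SA = (30.1 / 22414) * 6.022e23 * 0.162e-18 / 0.17
SA = 770.6 m^2/g

770.6


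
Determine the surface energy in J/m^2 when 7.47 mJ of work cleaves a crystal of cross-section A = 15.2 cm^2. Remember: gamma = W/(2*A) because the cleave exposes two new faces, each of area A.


Convert: A = 15.2 cm^2 = 0.00152 m^2, W = 7.47 mJ = 0.00747 J
Cleaving exposes two faces of area A, so total new surface = 2*A and gamma = W / (2*A)
gamma = 0.00747 / (2 * 0.00152)
gamma = 2.457 J/m^2

2.457


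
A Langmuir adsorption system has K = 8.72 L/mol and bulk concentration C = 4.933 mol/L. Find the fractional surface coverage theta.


Langmuir isotherm: theta = K*C / (1 + K*C)
K*C = 8.72 * 4.933 = 43.01576
theta = 43.01576 / (1 + 43.01576) = 43.01576 / 44.01576
theta = 0.9773

0.9773


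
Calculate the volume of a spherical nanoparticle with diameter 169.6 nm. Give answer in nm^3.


Radius r = 169.6/2 = 84.8 nm
Volume V = (4/3) * pi * r^3
V = (4/3) * pi * (84.8)^3
V = 2554325.07 nm^3

2554325.07


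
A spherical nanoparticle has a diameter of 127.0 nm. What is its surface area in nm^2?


Radius r = 127.0/2 = 63.5 nm
Surface area SA = 4 * pi * r^2
SA = 4 * pi * (63.5)^2
SA = 50670.75 nm^2

50670.75


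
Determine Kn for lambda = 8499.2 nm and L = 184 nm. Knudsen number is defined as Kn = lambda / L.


Knudsen number Kn = lambda / L
Kn = 8499.2 / 184
Kn = 46.1913

46.1913


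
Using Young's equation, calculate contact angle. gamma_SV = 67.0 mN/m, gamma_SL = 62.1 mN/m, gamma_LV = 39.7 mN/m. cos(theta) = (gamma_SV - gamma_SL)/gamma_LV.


cos(theta) = (gamma_SV - gamma_SL) / gamma_LV
cos(theta) = (67.0 - 62.1) / 39.7
cos(theta) = 0.123426
theta = arccos(0.123426) = 82.91 degrees

82.91


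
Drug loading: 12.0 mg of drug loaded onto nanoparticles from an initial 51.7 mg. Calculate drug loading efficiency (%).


Drug loading efficiency = (drug loaded / drug initial) * 100
DLE = 12.0 / 51.7 * 100
DLE = 0.2321 * 100
DLE = 23.21%

23.21


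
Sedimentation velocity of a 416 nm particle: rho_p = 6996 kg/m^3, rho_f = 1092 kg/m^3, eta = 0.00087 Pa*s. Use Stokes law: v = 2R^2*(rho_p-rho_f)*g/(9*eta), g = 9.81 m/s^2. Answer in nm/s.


Radius R = 416/2 nm = 2.08e-07 m
Density difference = 6996 - 1092 = 5904 kg/m^3
v = 2 * R^2 * (rho_p - rho_f) * g / (9 * eta)
v = 2 * (2.08e-07)^2 * 5904 * 9.81 / (9 * 0.00087)
v = 6.40045e-07 m/s = 640.0446 nm/s

640.0446


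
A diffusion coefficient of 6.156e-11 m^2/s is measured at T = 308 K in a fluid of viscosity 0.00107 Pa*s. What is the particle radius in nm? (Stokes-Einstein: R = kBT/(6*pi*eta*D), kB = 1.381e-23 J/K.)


Stokes-Einstein: R = kB*T / (6*pi*eta*D)
R = 1.381e-23 * 308 / (6 * pi * 0.00107 * 6.156e-11)
R = 3.42579e-09 m = 3.43 nm

3.43


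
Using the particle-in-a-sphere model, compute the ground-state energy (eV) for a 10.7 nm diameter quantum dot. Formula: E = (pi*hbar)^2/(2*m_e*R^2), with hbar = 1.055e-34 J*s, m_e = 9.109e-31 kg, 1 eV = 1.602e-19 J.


Radius R = 10.7/2 = 5.35 nm = 5.35e-09 m
E = (pi * 1.055e-34)^2 / (2 * 9.109e-31 * (5.35e-09)^2)
E(J) = 2.10667e-21
E = E(J) / 1.602e-19 = 0.0132 eV

0.0132


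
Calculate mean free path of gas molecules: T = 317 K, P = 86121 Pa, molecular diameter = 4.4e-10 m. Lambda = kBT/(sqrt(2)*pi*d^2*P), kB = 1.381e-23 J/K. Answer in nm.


Mean free path: lambda = kB*T / (sqrt(2) * pi * d^2 * P)
lambda = 1.381e-23 * 317 / (sqrt(2) * pi * (4.4e-10)^2 * 86121)
lambda = 5.90981e-08 m
lambda = 59.1 nm

59.1


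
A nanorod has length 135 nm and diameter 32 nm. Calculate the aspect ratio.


Aspect ratio AR = length / diameter
AR = 135 / 32
AR = 4.22

4.22


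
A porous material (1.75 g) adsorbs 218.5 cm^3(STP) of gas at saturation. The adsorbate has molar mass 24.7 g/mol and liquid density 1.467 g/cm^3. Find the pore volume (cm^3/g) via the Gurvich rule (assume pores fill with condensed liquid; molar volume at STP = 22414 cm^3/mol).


Moles adsorbed n = V_ads / 22414 = 218.5 / 22414 = 9.748372e-03 mol
Liquid volume V_liq = n * M / rho_liq = 9.748372e-03 * 24.7 / 1.467 = 0.16413 cm^3
Specific pore volume V_pore = V_liq / m_sample = 0.16413 / 1.75
V_pore = 0.0938 cm^3/g

0.0938


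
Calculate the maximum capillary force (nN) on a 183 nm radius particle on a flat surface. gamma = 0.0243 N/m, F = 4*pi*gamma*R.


Convert radius: R = 183 nm = 1.83e-07 m
F = 4 * pi * gamma * R
F = 4 * pi * 0.0243 * 1.83e-07
F = 5.58814e-08 N = 55.8814 nN

55.8814


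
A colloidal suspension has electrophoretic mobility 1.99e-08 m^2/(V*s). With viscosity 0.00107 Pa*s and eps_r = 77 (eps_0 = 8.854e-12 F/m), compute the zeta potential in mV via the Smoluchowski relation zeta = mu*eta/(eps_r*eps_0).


Smoluchowski equation: zeta = mu * eta / (eps_r * eps_0)
zeta = 1.99e-08 * 0.00107 / (77 * 8.854e-12)
zeta = 0.031232 V = 31.23 mV

31.23


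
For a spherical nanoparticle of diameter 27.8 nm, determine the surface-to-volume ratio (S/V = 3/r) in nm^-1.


Radius r = 27.8/2 = 13.9 nm
S/V = 3 / r = 3 / 13.9
S/V = 0.2158 nm^-1

0.2158


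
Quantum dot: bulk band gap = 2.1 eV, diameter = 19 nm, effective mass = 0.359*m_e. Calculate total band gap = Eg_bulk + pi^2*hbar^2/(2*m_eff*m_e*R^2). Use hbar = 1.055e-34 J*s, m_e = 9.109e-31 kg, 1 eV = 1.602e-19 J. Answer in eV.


Radius R = 19/2 nm = 9.5e-09 m
Confinement energy dE = pi^2 * hbar^2 / (2 * m_eff * m_e * R^2)
dE = pi^2 * (1.055e-34)^2 / (2 * 0.359 * 9.109e-31 * (9.5e-09)^2) J, divided by 1.602e-19 J/eV
dE = 0.0116 eV
Total band gap = E_g(bulk) + dE = 2.1 + 0.0116 = 2.1116 eV

2.1116


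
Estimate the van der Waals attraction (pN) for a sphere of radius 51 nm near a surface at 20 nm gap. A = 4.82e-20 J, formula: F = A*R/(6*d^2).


Convert to SI: R = 51 nm = 5.1e-08 m, d = 20 nm = 2e-08 m
F = A * R / (6 * d^2)
F = 4.82e-20 * 5.1e-08 / (6 * (2e-08)^2)
F = 1.02425e-12 N = 1.024 pN

1.024


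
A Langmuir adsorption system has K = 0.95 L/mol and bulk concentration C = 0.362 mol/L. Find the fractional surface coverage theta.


Langmuir isotherm: theta = K*C / (1 + K*C)
K*C = 0.95 * 0.362 = 0.3439
theta = 0.3439 / (1 + 0.3439) = 0.3439 / 1.3439
theta = 0.2559

0.2559


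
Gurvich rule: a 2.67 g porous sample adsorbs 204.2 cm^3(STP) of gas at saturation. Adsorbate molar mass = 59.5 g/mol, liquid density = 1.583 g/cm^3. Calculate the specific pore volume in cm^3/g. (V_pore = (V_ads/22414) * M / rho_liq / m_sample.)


Moles adsorbed n = V_ads / 22414 = 204.2 / 22414 = 9.110377e-03 mol
Liquid volume V_liq = n * M / rho_liq = 9.110377e-03 * 59.5 / 1.583 = 0.34243 cm^3
Specific pore volume V_pore = V_liq / m_sample = 0.34243 / 2.67
V_pore = 0.1283 cm^3/g

0.1283


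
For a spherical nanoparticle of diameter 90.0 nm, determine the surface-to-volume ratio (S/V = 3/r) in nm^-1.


Radius r = 90.0/2 = 45 nm
S/V = 3 / r = 3 / 45
S/V = 0.0667 nm^-1

0.0667


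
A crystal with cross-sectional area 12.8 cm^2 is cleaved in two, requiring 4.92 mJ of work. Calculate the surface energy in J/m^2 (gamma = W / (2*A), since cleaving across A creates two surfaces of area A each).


Convert: A = 12.8 cm^2 = 0.00128 m^2, W = 4.92 mJ = 0.00492 J
Cleaving exposes two faces of area A, so total new surface = 2*A and gamma = W / (2*A)
gamma = 0.00492 / (2 * 0.00128)
gamma = 1.922 J/m^2

1.922


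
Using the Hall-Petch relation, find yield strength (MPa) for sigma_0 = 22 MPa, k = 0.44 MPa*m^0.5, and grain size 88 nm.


d = 88 nm = 8.8e-08 m
sqrt(d) = 0.0002966479
Hall-Petch contribution = k / sqrt(d) = 0.44 / 0.0002966479 = 1483.2 MPa
sigma = sigma_0 + k/sqrt(d) = 22 + 1483.2 = 1505.2 MPa

1505.2


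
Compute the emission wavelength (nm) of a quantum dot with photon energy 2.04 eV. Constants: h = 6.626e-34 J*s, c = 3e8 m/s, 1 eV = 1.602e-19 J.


Convert energy: E = 2.04 eV = 2.04 * 1.602e-19 = 3.26808e-19 J
lambda = h*c / E = 6.626e-34 * 3e8 / 3.26808e-19
lambda = 6.08247e-07 m = 608.2 nm

608.2


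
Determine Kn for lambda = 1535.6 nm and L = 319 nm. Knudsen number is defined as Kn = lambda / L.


Knudsen number Kn = lambda / L
Kn = 1535.6 / 319
Kn = 4.8138

4.8138


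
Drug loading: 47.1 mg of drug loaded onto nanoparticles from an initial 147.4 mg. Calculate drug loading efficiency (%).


Drug loading efficiency = (drug loaded / drug initial) * 100
DLE = 47.1 / 147.4 * 100
DLE = 0.3195 * 100
DLE = 31.95%

31.95


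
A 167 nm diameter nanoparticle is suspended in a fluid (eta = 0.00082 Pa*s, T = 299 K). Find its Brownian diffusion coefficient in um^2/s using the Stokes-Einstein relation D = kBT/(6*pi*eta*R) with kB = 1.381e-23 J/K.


Radius R = 167/2 = 83.5 nm = 8.35e-08 m
D = kB*T / (6*pi*eta*R)
D = 1.381e-23 * 299 / (6 * pi * 0.00082 * 8.35e-08)
D = 3.19936e-12 m^2/s = 3.199 um^2/s

3.199


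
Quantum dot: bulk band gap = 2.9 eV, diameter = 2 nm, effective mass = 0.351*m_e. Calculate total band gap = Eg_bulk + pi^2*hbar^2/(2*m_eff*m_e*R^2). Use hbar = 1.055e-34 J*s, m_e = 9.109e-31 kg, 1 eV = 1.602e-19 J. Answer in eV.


Radius R = 2/2 nm = 1e-09 m
Confinement energy dE = pi^2 * hbar^2 / (2 * m_eff * m_e * R^2)
dE = pi^2 * (1.055e-34)^2 / (2 * 0.351 * 9.109e-31 * (1e-09)^2) J, divided by 1.602e-19 J/eV
dE = 1.0723 eV
Total band gap = E_g(bulk) + dE = 2.9 + 1.0723 = 3.9723 eV

3.9723


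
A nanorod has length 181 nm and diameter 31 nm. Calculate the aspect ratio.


Aspect ratio AR = length / diameter
AR = 181 / 31
AR = 5.84

5.84


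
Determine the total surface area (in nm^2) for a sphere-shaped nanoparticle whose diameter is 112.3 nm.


Radius r = 112.3/2 = 56.15 nm
Surface area SA = 4 * pi * r^2
SA = 4 * pi * (56.15)^2
SA = 39619.54 nm^2

39619.54


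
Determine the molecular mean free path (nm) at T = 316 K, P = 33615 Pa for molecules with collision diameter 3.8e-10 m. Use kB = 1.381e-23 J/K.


Mean free path: lambda = kB*T / (sqrt(2) * pi * d^2 * P)
lambda = 1.381e-23 * 316 / (sqrt(2) * pi * (3.8e-10)^2 * 33615)
lambda = 2.02356e-07 m
lambda = 202.36 nm

202.36


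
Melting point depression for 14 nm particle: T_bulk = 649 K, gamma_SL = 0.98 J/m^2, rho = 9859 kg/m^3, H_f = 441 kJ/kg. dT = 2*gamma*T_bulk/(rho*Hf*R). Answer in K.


Radius R = 14/2 = 7 nm = 7e-09 m
Convert H_f = 441 kJ/kg = 441000 J/kg
dT = 2 * gamma_SL * T_bulk / (rho * H_f * R)
dT = 2 * 0.98 * 649 / (9859 * 441000 * 7e-09)
dT = 41.8 K

41.8


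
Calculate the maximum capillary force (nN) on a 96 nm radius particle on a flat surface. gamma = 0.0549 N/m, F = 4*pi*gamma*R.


Convert radius: R = 96 nm = 9.6e-08 m
F = 4 * pi * gamma * R
F = 4 * pi * 0.0549 * 9.6e-08
F = 6.62298e-08 N = 66.2298 nN

66.2298


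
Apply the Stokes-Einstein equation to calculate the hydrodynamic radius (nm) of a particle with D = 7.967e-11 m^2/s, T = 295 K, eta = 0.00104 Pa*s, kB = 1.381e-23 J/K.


Stokes-Einstein: R = kB*T / (6*pi*eta*D)
R = 1.381e-23 * 295 / (6 * pi * 0.00104 * 7.967e-11)
R = 2.60847e-09 m = 2.61 nm

2.61


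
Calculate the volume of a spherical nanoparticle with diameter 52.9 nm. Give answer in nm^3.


Radius r = 52.9/2 = 26.45 nm
Volume V = (4/3) * pi * r^3
V = (4/3) * pi * (26.45)^3
V = 77511.41 nm^3

77511.41


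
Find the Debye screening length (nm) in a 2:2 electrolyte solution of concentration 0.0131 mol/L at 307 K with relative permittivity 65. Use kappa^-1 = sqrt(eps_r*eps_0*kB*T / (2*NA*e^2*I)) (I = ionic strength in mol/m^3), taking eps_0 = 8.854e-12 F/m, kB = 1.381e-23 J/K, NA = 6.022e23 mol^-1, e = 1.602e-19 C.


Ionic strength I = 0.0131 * 2^2 * 1000 = 52.4 mol/m^3
kappa^-1 = sqrt(65 * 8.854e-12 * 1.381e-23 * 307 / (2 * 6.022e23 * (1.602e-19)^2 * 52.4))
kappa^-1 = 1.227 nm

1.227


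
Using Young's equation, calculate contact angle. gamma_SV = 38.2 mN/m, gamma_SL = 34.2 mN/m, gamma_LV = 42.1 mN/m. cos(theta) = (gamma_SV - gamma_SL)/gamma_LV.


cos(theta) = (gamma_SV - gamma_SL) / gamma_LV
cos(theta) = (38.2 - 34.2) / 42.1
cos(theta) = 0.095012
theta = arccos(0.095012) = 84.55 degrees

84.55


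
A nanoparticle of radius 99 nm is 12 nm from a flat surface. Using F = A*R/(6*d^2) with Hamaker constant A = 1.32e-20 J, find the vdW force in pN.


Convert to SI: R = 99 nm = 9.9e-08 m, d = 12 nm = 1.2e-08 m
F = A * R / (6 * d^2)
F = 1.32e-20 * 9.9e-08 / (6 * (1.2e-08)^2)
F = 1.5125e-12 N = 1.512 pN

1.512


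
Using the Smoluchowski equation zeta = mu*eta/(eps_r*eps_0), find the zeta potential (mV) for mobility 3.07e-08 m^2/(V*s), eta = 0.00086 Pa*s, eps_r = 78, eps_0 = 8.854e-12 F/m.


Smoluchowski equation: zeta = mu * eta / (eps_r * eps_0)
zeta = 3.07e-08 * 0.00086 / (78 * 8.854e-12)
zeta = 0.03823 V = 38.23 mV

38.23


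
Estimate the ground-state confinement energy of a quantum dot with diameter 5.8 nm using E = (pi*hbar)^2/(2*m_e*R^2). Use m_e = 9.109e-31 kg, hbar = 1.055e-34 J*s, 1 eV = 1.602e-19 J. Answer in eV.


Radius R = 5.8/2 = 2.9 nm = 2.9e-09 m
E = (pi * 1.055e-34)^2 / (2 * 9.109e-31 * (2.9e-09)^2)
E(J) = 7.16982e-21
E = E(J) / 1.602e-19 = 0.0448 eV

0.0448


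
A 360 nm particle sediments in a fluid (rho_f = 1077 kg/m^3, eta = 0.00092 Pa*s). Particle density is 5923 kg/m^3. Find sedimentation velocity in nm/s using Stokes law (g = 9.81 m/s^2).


Radius R = 360/2 nm = 1.8e-07 m
Density difference = 5923 - 1077 = 4846 kg/m^3
v = 2 * R^2 * (rho_p - rho_f) * g / (9 * eta)
v = 2 * (1.8e-07)^2 * 4846 * 9.81 / (9 * 0.00092)
v = 3.72046e-07 m/s = 372.0464 nm/s

372.0464


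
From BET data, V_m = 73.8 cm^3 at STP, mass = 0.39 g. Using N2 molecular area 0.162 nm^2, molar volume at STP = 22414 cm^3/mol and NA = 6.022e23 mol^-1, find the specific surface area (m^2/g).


Number of moles in monolayer = V_m / 22414 = 73.8 / 22414 = 0.00329258
Number of molecules = moles * NA = 0.00329258 * 6.022e23
SA = molecules * sigma / mass
SA = (73.8 / 22414) * 6.022e23 * 0.162e-18 / 0.39
SA = 823.6 m^2/g

823.6


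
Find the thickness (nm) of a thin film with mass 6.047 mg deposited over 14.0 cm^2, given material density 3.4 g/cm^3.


Convert: m = 6.047 mg = 6.0470e-06 kg, A = 14.0 cm^2 = 1.4000e-03 m^2, rho = 3.4 g/cm^3 = 3400 kg/m^3
t = m / (A * rho)
t = 6.0470e-06 / (1.4000e-03 * 3400)
t = 1.2704e-06 m = 1270.4 nm

1270.4


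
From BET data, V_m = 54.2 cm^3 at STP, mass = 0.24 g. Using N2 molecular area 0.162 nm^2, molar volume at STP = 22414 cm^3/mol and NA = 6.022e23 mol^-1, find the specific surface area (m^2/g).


Number of moles in monolayer = V_m / 22414 = 54.2 / 22414 = 0.00241813
Number of molecules = moles * NA = 0.00241813 * 6.022e23
SA = molecules * sigma / mass
SA = (54.2 / 22414) * 6.022e23 * 0.162e-18 / 0.24
SA = 982.9 m^2/g

982.9


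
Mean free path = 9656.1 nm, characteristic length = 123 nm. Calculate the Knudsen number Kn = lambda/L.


Knudsen number Kn = lambda / L
Kn = 9656.1 / 123
Kn = 78.5049

78.5049


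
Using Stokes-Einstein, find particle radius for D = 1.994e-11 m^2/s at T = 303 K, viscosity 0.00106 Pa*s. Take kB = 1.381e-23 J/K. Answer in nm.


Stokes-Einstein: R = kB*T / (6*pi*eta*D)
R = 1.381e-23 * 303 / (6 * pi * 0.00106 * 1.994e-11)
R = 1.05028e-08 m = 10.5 nm

10.5


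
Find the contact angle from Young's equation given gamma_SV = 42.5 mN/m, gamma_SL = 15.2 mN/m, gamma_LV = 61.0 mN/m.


cos(theta) = (gamma_SV - gamma_SL) / gamma_LV
cos(theta) = (42.5 - 15.2) / 61.0
cos(theta) = 0.447541
theta = arccos(0.447541) = 63.41 degrees

63.41


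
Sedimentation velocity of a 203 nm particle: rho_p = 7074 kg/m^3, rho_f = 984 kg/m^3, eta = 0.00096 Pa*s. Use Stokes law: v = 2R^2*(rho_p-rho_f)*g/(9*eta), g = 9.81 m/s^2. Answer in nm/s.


Radius R = 203/2 nm = 1.015e-07 m
Density difference = 7074 - 984 = 6090 kg/m^3
v = 2 * R^2 * (rho_p - rho_f) * g / (9 * eta)
v = 2 * (1.015e-07)^2 * 6090 * 9.81 / (9 * 0.00096)
v = 1.42474e-07 m/s = 142.4737 nm/s

142.4737


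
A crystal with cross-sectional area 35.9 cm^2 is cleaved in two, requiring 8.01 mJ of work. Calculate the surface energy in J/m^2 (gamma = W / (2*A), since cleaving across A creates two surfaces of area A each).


Convert: A = 35.9 cm^2 = 0.00359 m^2, W = 8.01 mJ = 0.00801 J
Cleaving exposes two faces of area A, so total new surface = 2*A and gamma = W / (2*A)
gamma = 0.00801 / (2 * 0.00359)
gamma = 1.116 J/m^2

1.116


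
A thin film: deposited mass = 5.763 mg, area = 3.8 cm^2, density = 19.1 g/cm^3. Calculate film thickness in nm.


Convert: m = 5.763 mg = 5.7630e-06 kg, A = 3.8 cm^2 = 3.8000e-04 m^2, rho = 19.1 g/cm^3 = 19100 kg/m^3
t = m / (A * rho)
t = 5.7630e-06 / (3.8000e-04 * 19100)
t = 7.9402e-07 m = 794.0 nm

794.0


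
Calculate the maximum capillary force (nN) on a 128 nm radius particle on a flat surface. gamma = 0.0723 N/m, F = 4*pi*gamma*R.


Convert radius: R = 128 nm = 1.28e-07 m
F = 4 * pi * gamma * R
F = 4 * pi * 0.0723 * 1.28e-07
F = 1.16294e-07 N = 116.2942 nN

116.2942


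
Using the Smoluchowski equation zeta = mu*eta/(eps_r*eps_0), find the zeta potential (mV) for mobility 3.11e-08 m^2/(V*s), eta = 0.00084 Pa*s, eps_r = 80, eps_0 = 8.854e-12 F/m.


Smoluchowski equation: zeta = mu * eta / (eps_r * eps_0)
zeta = 3.11e-08 * 0.00084 / (80 * 8.854e-12)
zeta = 0.036882 V = 36.88 mV

36.88


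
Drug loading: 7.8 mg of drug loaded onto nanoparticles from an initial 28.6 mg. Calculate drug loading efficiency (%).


Drug loading efficiency = (drug loaded / drug initial) * 100
DLE = 7.8 / 28.6 * 100
DLE = 0.2727 * 100
DLE = 27.27%

27.27


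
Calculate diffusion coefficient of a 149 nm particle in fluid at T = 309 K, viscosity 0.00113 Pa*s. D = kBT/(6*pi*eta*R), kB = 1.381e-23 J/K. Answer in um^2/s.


Radius R = 149/2 = 74.5 nm = 7.45e-08 m
D = kB*T / (6*pi*eta*R)
D = 1.381e-23 * 309 / (6 * pi * 0.00113 * 7.45e-08)
D = 2.68916e-12 m^2/s = 2.689 um^2/s

2.689


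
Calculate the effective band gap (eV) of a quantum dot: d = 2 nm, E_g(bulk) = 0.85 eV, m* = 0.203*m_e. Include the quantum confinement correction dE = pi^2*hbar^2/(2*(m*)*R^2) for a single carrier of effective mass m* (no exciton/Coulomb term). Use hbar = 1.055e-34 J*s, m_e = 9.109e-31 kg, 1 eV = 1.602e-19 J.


Radius R = 2/2 nm = 1e-09 m
Confinement energy dE = pi^2 * hbar^2 / (2 * m_eff * m_e * R^2)
dE = pi^2 * (1.055e-34)^2 / (2 * 0.203 * 9.109e-31 * (1e-09)^2) J, divided by 1.602e-19 J/eV
dE = 1.8542 eV
Total band gap = E_g(bulk) + dE = 0.85 + 1.8542 = 2.7042 eV

2.7042


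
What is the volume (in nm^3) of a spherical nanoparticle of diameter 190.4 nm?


Radius r = 190.4/2 = 95.2 nm
Volume V = (4/3) * pi * r^3
V = (4/3) * pi * (95.2)^3
V = 3614094.09 nm^3

3614094.09


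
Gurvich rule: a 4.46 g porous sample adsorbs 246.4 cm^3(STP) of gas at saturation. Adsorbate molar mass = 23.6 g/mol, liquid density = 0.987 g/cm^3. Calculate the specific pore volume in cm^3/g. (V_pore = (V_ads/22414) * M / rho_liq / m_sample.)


Moles adsorbed n = V_ads / 22414 = 246.4 / 22414 = 1.099313e-02 mol
Liquid volume V_liq = n * M / rho_liq = 1.099313e-02 * 23.6 / 0.987 = 0.26285 cm^3
Specific pore volume V_pore = V_liq / m_sample = 0.26285 / 4.46
V_pore = 0.0589 cm^3/g

0.0589


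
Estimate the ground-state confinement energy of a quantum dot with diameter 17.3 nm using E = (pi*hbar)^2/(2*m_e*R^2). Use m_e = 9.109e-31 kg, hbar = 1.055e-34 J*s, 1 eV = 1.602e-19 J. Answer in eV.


Radius R = 17.3/2 = 8.65 nm = 8.65e-09 m
E = (pi * 1.055e-34)^2 / (2 * 9.109e-31 * (8.65e-09)^2)
E(J) = 8.05883e-22
E = E(J) / 1.602e-19 = 0.005 eV

0.005


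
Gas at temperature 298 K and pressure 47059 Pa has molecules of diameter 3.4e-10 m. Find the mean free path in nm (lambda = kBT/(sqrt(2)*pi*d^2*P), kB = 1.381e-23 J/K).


Mean free path: lambda = kB*T / (sqrt(2) * pi * d^2 * P)
lambda = 1.381e-23 * 298 / (sqrt(2) * pi * (3.4e-10)^2 * 47059)
lambda = 1.70273e-07 m
lambda = 170.27 nm

170.27


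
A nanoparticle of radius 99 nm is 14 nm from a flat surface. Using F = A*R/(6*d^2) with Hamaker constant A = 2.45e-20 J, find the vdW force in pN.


Convert to SI: R = 99 nm = 9.9e-08 m, d = 14 nm = 1.4e-08 m
F = A * R / (6 * d^2)
F = 2.45e-20 * 9.9e-08 / (6 * (1.4e-08)^2)
F = 2.0625e-12 N = 2.062 pN

2.062


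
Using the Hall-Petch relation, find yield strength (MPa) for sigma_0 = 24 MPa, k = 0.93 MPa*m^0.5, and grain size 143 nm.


d = 143 nm = 1.43e-07 m
sqrt(d) = 0.0003781534
Hall-Petch contribution = k / sqrt(d) = 0.93 / 0.0003781534 = 2459.3 MPa
sigma = sigma_0 + k/sqrt(d) = 24 + 2459.3 = 2483.3 MPa

2483.3


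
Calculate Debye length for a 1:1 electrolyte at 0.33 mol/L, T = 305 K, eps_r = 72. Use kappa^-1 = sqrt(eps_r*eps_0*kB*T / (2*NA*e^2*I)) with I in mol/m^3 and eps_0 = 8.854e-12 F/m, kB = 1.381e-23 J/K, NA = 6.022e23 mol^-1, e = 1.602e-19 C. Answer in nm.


Ionic strength I = 0.33 * 1^2 * 1000 = 330 mol/m^3
kappa^-1 = sqrt(72 * 8.854e-12 * 1.381e-23 * 305 / (2 * 6.022e23 * (1.602e-19)^2 * 330))
kappa^-1 = 0.513 nm

0.513


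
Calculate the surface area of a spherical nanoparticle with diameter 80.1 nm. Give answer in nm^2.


Radius r = 80.1/2 = 40.05 nm
Surface area SA = 4 * pi * r^2
SA = 4 * pi * (40.05)^2
SA = 20156.49 nm^2

20156.49


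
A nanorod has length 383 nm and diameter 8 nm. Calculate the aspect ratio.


Aspect ratio AR = length / diameter
AR = 383 / 8
AR = 47.88

47.88


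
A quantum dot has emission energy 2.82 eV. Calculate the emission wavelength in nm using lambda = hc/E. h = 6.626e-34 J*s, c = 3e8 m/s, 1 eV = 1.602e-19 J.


Convert energy: E = 2.82 eV = 2.82 * 1.602e-19 = 4.51764e-19 J
lambda = h*c / E = 6.626e-34 * 3e8 / 4.51764e-19
lambda = 4.40009e-07 m = 440.0 nm

440.0


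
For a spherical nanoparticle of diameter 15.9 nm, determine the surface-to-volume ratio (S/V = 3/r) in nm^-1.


Radius r = 15.9/2 = 7.95 nm
S/V = 3 / r = 3 / 7.95
S/V = 0.3774 nm^-1

0.3774


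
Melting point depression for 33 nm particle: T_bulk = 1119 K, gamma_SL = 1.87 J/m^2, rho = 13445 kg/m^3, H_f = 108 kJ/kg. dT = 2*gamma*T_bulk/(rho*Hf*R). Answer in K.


Radius R = 33/2 = 16.5 nm = 1.65e-08 m
Convert H_f = 108 kJ/kg = 108000 J/kg
dT = 2 * gamma_SL * T_bulk / (rho * H_f * R)
dT = 2 * 1.87 * 1119 / (13445 * 108000 * 1.65e-08)
dT = 174.7 K

174.7


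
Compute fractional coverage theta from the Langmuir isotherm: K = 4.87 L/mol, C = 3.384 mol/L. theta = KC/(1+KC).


Langmuir isotherm: theta = K*C / (1 + K*C)
K*C = 4.87 * 3.384 = 16.48008
theta = 16.48008 / (1 + 16.48008) = 16.48008 / 17.48008
theta = 0.9428

0.9428


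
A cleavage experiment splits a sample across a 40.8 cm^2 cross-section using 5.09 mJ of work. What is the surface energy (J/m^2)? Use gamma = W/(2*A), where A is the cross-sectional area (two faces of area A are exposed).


Convert: A = 40.8 cm^2 = 0.00408 m^2, W = 5.09 mJ = 0.00509 J
Cleaving exposes two faces of area A, so total new surface = 2*A and gamma = W / (2*A)
gamma = 0.00509 / (2 * 0.00408)
gamma = 0.624 J/m^2

0.624


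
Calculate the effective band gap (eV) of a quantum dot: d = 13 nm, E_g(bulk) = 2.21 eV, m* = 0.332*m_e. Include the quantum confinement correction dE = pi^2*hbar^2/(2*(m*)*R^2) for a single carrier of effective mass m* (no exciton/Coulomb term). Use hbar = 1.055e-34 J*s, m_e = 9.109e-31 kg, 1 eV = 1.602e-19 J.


Radius R = 13/2 nm = 6.5e-09 m
Confinement energy dE = pi^2 * hbar^2 / (2 * m_eff * m_e * R^2)
dE = pi^2 * (1.055e-34)^2 / (2 * 0.332 * 9.109e-31 * (6.5e-09)^2) J, divided by 1.602e-19 J/eV
dE = 0.0268 eV
Total band gap = E_g(bulk) + dE = 2.21 + 0.0268 = 2.2368 eV

2.2368


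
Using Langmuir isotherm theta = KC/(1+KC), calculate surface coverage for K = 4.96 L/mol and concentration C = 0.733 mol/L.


Langmuir isotherm: theta = K*C / (1 + K*C)
K*C = 4.96 * 0.733 = 3.63568
theta = 3.63568 / (1 + 3.63568) = 3.63568 / 4.63568
theta = 0.7843

0.7843


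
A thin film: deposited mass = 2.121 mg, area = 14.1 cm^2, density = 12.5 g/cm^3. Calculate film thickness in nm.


Convert: m = 2.121 mg = 2.1210e-06 kg, A = 14.1 cm^2 = 1.4100e-03 m^2, rho = 12.5 g/cm^3 = 12500 kg/m^3
t = m / (A * rho)
t = 2.1210e-06 / (1.4100e-03 * 12500)
t = 1.2034e-07 m = 120.3 nm

120.3


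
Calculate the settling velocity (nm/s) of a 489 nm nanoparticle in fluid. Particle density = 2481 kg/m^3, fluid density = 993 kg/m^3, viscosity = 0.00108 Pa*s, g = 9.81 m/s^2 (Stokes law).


Radius R = 489/2 nm = 2.445e-07 m
Density difference = 2481 - 993 = 1488 kg/m^3
v = 2 * R^2 * (rho_p - rho_f) * g / (9 * eta)
v = 2 * (2.445e-07)^2 * 1488 * 9.81 / (9 * 0.00108)
v = 1.79553e-07 m/s = 179.5533 nm/s

179.5533


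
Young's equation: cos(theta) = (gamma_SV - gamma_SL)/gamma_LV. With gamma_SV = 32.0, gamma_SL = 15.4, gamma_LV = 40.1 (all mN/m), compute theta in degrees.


cos(theta) = (gamma_SV - gamma_SL) / gamma_LV
cos(theta) = (32.0 - 15.4) / 40.1
cos(theta) = 0.413965
theta = arccos(0.413965) = 65.55 degrees

65.55


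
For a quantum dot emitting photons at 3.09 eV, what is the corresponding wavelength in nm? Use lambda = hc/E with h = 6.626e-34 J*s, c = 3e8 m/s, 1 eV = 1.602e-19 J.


Convert energy: E = 3.09 eV = 3.09 * 1.602e-19 = 4.95018e-19 J
lambda = h*c / E = 6.626e-34 * 3e8 / 4.95018e-19
lambda = 4.01561e-07 m = 401.6 nm

401.6


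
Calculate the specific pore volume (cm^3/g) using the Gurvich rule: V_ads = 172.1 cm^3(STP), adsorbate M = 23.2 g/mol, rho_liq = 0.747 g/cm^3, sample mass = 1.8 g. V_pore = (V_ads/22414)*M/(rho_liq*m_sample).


Moles adsorbed n = V_ads / 22414 = 172.1 / 22414 = 7.678237e-03 mol
Liquid volume V_liq = n * M / rho_liq = 7.678237e-03 * 23.2 / 0.747 = 0.23847 cm^3
Specific pore volume V_pore = V_liq / m_sample = 0.23847 / 1.8
V_pore = 0.1325 cm^3/g

0.1325


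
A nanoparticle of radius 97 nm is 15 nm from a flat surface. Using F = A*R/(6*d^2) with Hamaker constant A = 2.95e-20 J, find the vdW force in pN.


Convert to SI: R = 97 nm = 9.7e-08 m, d = 15 nm = 1.5e-08 m
F = A * R / (6 * d^2)
F = 2.95e-20 * 9.7e-08 / (6 * (1.5e-08)^2)
F = 2.11963e-12 N = 2.12 pN

2.12


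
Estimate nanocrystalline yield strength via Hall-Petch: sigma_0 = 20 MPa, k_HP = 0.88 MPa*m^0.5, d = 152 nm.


d = 152 nm = 1.52e-07 m
sqrt(d) = 0.0003898718
Hall-Petch contribution = k / sqrt(d) = 0.88 / 0.0003898718 = 2257.2 MPa
sigma = sigma_0 + k/sqrt(d) = 20 + 2257.2 = 2277.2 MPa

2277.2


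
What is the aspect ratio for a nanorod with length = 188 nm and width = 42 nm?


Aspect ratio AR = length / diameter
AR = 188 / 42
AR = 4.48

4.48


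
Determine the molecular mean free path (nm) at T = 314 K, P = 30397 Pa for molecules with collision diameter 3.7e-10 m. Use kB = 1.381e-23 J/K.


Mean free path: lambda = kB*T / (sqrt(2) * pi * d^2 * P)
lambda = 1.381e-23 * 314 / (sqrt(2) * pi * (3.7e-10)^2 * 30397)
lambda = 2.34544e-07 m
lambda = 234.54 nm

234.54


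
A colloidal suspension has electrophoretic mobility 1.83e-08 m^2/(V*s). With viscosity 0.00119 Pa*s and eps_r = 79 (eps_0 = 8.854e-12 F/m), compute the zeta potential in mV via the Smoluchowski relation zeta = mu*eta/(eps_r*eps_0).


Smoluchowski equation: zeta = mu * eta / (eps_r * eps_0)
zeta = 1.83e-08 * 0.00119 / (79 * 8.854e-12)
zeta = 0.031134 V = 31.13 mV

31.13


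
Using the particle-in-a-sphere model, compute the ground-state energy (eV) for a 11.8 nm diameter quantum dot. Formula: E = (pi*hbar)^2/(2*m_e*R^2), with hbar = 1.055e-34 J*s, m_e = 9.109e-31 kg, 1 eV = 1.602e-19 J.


Radius R = 11.8/2 = 5.9 nm = 5.9e-09 m
E = (pi * 1.055e-34)^2 / (2 * 9.109e-31 * (5.9e-09)^2)
E(J) = 1.73221e-21
E = E(J) / 1.602e-19 = 0.0108 eV

0.0108


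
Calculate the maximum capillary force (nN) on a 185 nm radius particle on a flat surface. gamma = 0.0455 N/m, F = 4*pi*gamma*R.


Convert radius: R = 185 nm = 1.85e-07 m
F = 4 * pi * gamma * R
F = 4 * pi * 0.0455 * 1.85e-07
F = 1.05777e-07 N = 105.7774 nN

105.7774


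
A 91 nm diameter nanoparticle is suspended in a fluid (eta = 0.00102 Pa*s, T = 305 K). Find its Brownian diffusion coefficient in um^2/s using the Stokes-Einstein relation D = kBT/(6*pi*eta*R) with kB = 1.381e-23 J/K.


Radius R = 91/2 = 45.5 nm = 4.55e-08 m
D = kB*T / (6*pi*eta*R)
D = 1.381e-23 * 305 / (6 * pi * 0.00102 * 4.55e-08)
D = 4.81483e-12 m^2/s = 4.815 um^2/s

4.815


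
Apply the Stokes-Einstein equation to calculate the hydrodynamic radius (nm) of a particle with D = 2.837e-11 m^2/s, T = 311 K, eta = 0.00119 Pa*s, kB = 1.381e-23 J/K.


Stokes-Einstein: R = kB*T / (6*pi*eta*D)
R = 1.381e-23 * 311 / (6 * pi * 0.00119 * 2.837e-11)
R = 6.74911e-09 m = 6.75 nm

6.75


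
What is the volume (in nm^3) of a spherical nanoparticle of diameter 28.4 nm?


Radius r = 28.4/2 = 14.2 nm
Volume V = (4/3) * pi * r^3
V = (4/3) * pi * (14.2)^3
V = 11993.71 nm^3

11993.71


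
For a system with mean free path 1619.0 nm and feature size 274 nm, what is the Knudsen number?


Knudsen number Kn = lambda / L
Kn = 1619.0 / 274
Kn = 5.9088

5.9088


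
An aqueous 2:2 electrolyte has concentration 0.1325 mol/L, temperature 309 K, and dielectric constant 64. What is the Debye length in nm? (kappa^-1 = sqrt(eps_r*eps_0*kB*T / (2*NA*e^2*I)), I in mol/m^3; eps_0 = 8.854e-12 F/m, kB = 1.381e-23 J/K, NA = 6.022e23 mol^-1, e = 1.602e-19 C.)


Ionic strength I = 0.1325 * 2^2 * 1000 = 530 mol/m^3
kappa^-1 = sqrt(64 * 8.854e-12 * 1.381e-23 * 309 / (2 * 6.022e23 * (1.602e-19)^2 * 530))
kappa^-1 = 0.384 nm

0.384


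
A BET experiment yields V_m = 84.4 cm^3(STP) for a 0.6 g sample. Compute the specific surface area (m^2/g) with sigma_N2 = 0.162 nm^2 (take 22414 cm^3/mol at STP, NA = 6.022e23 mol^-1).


Number of moles in monolayer = V_m / 22414 = 84.4 / 22414 = 0.0037655
Number of molecules = moles * NA = 0.0037655 * 6.022e23
SA = molecules * sigma / mass
SA = (84.4 / 22414) * 6.022e23 * 0.162e-18 / 0.6
SA = 612.2 m^2/g

612.2


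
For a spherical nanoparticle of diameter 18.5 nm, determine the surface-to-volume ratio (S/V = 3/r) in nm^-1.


Radius r = 18.5/2 = 9.25 nm
S/V = 3 / r = 3 / 9.25
S/V = 0.3243 nm^-1

0.3243


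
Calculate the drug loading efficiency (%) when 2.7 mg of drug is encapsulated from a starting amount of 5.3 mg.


Drug loading efficiency = (drug loaded / drug initial) * 100
DLE = 2.7 / 5.3 * 100
DLE = 0.5094 * 100
DLE = 50.94%

50.94


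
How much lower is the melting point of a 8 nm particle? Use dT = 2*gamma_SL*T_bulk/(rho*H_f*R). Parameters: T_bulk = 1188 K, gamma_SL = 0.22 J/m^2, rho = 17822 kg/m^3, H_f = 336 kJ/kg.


Radius R = 8/2 = 4 nm = 4e-09 m
Convert H_f = 336 kJ/kg = 336000 J/kg
dT = 2 * gamma_SL * T_bulk / (rho * H_f * R)
dT = 2 * 0.22 * 1188 / (17822 * 336000 * 4e-09)
dT = 21.8 K

21.8


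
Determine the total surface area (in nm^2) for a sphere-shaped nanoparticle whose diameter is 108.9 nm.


Radius r = 108.9/2 = 54.45 nm
Surface area SA = 4 * pi * r^2
SA = 4 * pi * (54.45)^2
SA = 37256.81 nm^2

37256.81


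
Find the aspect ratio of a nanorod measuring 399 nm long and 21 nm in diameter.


Aspect ratio AR = length / diameter
AR = 399 / 21
AR = 19.0

19.0


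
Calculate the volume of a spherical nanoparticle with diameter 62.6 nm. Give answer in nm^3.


Radius r = 62.6/2 = 31.3 nm
Volume V = (4/3) * pi * r^3
V = (4/3) * pi * (31.3)^3
V = 128446.31 nm^3

128446.31


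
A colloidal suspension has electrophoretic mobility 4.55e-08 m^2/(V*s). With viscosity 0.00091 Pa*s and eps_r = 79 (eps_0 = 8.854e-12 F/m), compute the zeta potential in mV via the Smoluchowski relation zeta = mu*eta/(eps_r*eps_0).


Smoluchowski equation: zeta = mu * eta / (eps_r * eps_0)
zeta = 4.55e-08 * 0.00091 / (79 * 8.854e-12)
zeta = 0.059195 V = 59.2 mV

59.2


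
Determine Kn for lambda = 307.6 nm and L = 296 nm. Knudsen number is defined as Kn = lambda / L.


Knudsen number Kn = lambda / L
Kn = 307.6 / 296
Kn = 1.0392

1.0392


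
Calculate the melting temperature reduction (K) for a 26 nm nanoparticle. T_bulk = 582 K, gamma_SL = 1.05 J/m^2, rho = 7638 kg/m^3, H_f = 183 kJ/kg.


Radius R = 26/2 = 13 nm = 1.3e-08 m
Convert H_f = 183 kJ/kg = 183000 J/kg
dT = 2 * gamma_SL * T_bulk / (rho * H_f * R)
dT = 2 * 1.05 * 582 / (7638 * 183000 * 1.3e-08)
dT = 67.3 K

67.3


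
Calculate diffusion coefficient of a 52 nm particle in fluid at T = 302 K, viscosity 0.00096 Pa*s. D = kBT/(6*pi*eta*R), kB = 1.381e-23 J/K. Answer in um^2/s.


Radius R = 52/2 = 26 nm = 2.6e-08 m
D = kB*T / (6*pi*eta*R)
D = 1.381e-23 * 302 / (6 * pi * 0.00096 * 2.6e-08)
D = 8.86451e-12 m^2/s = 8.865 um^2/s

8.865


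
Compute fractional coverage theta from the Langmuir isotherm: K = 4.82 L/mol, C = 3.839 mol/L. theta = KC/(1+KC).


Langmuir isotherm: theta = K*C / (1 + K*C)
K*C = 4.82 * 3.839 = 18.50398
theta = 18.50398 / (1 + 18.50398) = 18.50398 / 19.50398
theta = 0.9487

0.9487


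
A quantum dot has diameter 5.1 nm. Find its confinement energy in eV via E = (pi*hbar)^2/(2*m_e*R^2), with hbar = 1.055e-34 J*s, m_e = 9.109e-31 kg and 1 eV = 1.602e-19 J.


Radius R = 5.1/2 = 2.55 nm = 2.55e-09 m
E = (pi * 1.055e-34)^2 / (2 * 9.109e-31 * (2.55e-09)^2)
E(J) = 9.27307e-21
E = E(J) / 1.602e-19 = 0.0579 eV

0.0579


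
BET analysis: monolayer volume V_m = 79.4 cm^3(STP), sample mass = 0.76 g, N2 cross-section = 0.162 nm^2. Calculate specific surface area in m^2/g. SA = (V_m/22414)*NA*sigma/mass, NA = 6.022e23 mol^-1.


Number of moles in monolayer = V_m / 22414 = 79.4 / 22414 = 0.00354243
Number of molecules = moles * NA = 0.00354243 * 6.022e23
SA = molecules * sigma / mass
SA = (79.4 / 22414) * 6.022e23 * 0.162e-18 / 0.76
SA = 454.7 m^2/g

454.7


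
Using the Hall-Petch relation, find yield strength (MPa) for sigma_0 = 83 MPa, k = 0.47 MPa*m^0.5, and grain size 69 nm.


d = 69 nm = 6.9e-08 m
sqrt(d) = 0.0002626785
Hall-Petch contribution = k / sqrt(d) = 0.47 / 0.0002626785 = 1789.3 MPa
sigma = sigma_0 + k/sqrt(d) = 83 + 1789.3 = 1872.3 MPa

1872.3


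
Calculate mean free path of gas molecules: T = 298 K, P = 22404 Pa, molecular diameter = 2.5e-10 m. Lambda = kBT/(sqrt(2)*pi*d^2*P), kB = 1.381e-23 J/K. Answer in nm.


Mean free path: lambda = kB*T / (sqrt(2) * pi * d^2 * P)
lambda = 1.381e-23 * 298 / (sqrt(2) * pi * (2.5e-10)^2 * 22404)
lambda = 6.61515e-07 m
lambda = 661.51 nm

661.51


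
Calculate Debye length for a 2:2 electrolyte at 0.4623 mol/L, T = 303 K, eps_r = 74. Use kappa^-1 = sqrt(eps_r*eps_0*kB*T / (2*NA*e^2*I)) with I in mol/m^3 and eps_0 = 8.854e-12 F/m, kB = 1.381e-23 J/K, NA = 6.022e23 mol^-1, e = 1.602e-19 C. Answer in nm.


Ionic strength I = 0.4623 * 2^2 * 1000 = 1849.2 mol/m^3
kappa^-1 = sqrt(74 * 8.854e-12 * 1.381e-23 * 303 / (2 * 6.022e23 * (1.602e-19)^2 * 1849.2))
kappa^-1 = 0.219 nm

0.219


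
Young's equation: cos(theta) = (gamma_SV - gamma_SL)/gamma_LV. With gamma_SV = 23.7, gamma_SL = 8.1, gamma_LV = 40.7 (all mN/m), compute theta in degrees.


cos(theta) = (gamma_SV - gamma_SL) / gamma_LV
cos(theta) = (23.7 - 8.1) / 40.7
cos(theta) = 0.383292
theta = arccos(0.383292) = 67.46 degrees

67.46


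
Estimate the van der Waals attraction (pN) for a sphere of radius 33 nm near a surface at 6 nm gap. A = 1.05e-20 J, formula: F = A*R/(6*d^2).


Convert to SI: R = 33 nm = 3.3e-08 m, d = 6 nm = 6e-09 m
F = A * R / (6 * d^2)
F = 1.05e-20 * 3.3e-08 / (6 * (6e-09)^2)
F = 1.60417e-12 N = 1.604 pN

1.604


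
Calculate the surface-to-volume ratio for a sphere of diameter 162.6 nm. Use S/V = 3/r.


Radius r = 162.6/2 = 81.3 nm
S/V = 3 / r = 3 / 81.3
S/V = 0.0369 nm^-1

0.0369


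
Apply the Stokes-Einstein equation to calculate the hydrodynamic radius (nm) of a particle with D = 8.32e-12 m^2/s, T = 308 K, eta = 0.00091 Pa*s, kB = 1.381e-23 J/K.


Stokes-Einstein: R = kB*T / (6*pi*eta*D)
R = 1.381e-23 * 308 / (6 * pi * 0.00091 * 8.32e-12)
R = 2.98043e-08 m = 29.8 nm

29.8


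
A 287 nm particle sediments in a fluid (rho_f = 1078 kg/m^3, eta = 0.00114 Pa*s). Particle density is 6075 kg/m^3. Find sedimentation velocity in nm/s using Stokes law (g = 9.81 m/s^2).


Radius R = 287/2 nm = 1.435e-07 m
Density difference = 6075 - 1078 = 4997 kg/m^3
v = 2 * R^2 * (rho_p - rho_f) * g / (9 * eta)
v = 2 * (1.435e-07)^2 * 4997 * 9.81 / (9 * 0.00114)
v = 1.96773e-07 m/s = 196.7727 nm/s

196.7727


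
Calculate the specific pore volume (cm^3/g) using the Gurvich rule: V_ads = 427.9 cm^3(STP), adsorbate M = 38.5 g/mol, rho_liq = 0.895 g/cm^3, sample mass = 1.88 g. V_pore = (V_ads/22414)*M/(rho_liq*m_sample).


Moles adsorbed n = V_ads / 22414 = 427.9 / 22414 = 1.909075e-02 mol
Liquid volume V_liq = n * M / rho_liq = 1.909075e-02 * 38.5 / 0.895 = 0.82122 cm^3
Specific pore volume V_pore = V_liq / m_sample = 0.82122 / 1.88
V_pore = 0.4368 cm^3/g

0.4368


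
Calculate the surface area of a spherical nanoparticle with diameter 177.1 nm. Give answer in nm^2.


Radius r = 177.1/2 = 88.55 nm
Surface area SA = 4 * pi * r^2
SA = 4 * pi * (88.55)^2
SA = 98534.2 nm^2

98534.2


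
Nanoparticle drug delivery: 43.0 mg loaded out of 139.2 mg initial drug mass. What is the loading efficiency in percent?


Drug loading efficiency = (drug loaded / drug initial) * 100
DLE = 43.0 / 139.2 * 100
DLE = 0.3089 * 100
DLE = 30.89%

30.89


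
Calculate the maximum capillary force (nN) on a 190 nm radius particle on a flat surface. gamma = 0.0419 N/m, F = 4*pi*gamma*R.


Convert radius: R = 190 nm = 1.9e-07 m
F = 4 * pi * gamma * R
F = 4 * pi * 0.0419 * 1.9e-07
F = 1.00041e-07 N = 100.0409 nN

100.0409


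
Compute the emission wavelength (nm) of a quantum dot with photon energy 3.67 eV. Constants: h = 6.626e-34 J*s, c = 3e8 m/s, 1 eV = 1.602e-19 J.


Convert energy: E = 3.67 eV = 3.67 * 1.602e-19 = 5.87934e-19 J
lambda = h*c / E = 6.626e-34 * 3e8 / 5.87934e-19
lambda = 3.38099e-07 m = 338.1 nm

338.1


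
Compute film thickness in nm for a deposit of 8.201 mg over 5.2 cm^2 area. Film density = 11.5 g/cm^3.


Convert: m = 8.201 mg = 8.2010e-06 kg, A = 5.2 cm^2 = 5.2000e-04 m^2, rho = 11.5 g/cm^3 = 11500 kg/m^3
t = m / (A * rho)
t = 8.2010e-06 / (5.2000e-04 * 11500)
t = 1.3714e-06 m = 1371.4 nm

1371.4
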